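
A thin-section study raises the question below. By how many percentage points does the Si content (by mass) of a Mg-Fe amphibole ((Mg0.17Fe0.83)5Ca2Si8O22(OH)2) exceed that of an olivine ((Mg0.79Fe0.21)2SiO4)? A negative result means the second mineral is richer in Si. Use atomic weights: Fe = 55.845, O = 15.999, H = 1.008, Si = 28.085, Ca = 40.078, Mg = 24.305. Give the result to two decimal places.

5.58 percentage points

First mineral: 224.680 g Si in 943.244 g formula = 23.82 wt% Si.
Second mineral: 28.085 g Si in 153.938 g formula = 18.24 wt% Si.
23.82% − 18.24% gives a difference of 5.58 percentage points.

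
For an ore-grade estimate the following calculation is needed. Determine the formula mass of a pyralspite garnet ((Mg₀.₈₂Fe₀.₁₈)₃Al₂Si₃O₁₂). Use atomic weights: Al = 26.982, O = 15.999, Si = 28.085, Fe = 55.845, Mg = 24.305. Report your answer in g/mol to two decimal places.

M = 2.46·24.305 + 0.54·55.845 + 2·26.982 + 3·28.085 + 12·15.999

420.15 g/mol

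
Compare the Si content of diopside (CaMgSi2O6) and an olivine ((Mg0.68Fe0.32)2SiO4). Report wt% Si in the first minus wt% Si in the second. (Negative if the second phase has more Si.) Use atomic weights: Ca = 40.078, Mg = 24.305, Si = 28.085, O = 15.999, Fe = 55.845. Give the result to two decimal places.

First mineral: 56.170 g Si in 216.547 g formula = 25.94 wt% Si.
Second mineral: 28.085 g Si in 160.877 g formula = 17.46 wt% Si.
25.94% − 17.46% gives a difference of 8.48 percentage points.

8.48 percentage points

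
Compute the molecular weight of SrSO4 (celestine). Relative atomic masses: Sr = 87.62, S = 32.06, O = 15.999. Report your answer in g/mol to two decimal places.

The formula mass is the sum 1×87.62 + 1×32.06 + 4×15.999.

183.68 g/mol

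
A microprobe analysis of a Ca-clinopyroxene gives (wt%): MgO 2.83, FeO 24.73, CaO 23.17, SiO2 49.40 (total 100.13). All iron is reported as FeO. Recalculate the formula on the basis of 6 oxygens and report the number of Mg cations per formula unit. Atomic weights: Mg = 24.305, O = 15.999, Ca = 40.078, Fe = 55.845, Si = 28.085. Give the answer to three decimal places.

0.170 Mg apfu

2.83 wt% MgO ÷ 40.304 g/mol = 0.07022 mol, giving 0.07022 Mg and 0.07022 O.
24.73 wt% FeO ÷ 71.844 g/mol = 0.34422 mol, giving 0.34422 Fe and 0.34422 O.
23.17 wt% CaO ÷ 56.077 g/mol = 0.41318 mol, giving 0.41318 Ca and 0.41318 O.
49.40 wt% SiO2 ÷ 60.083 g/mol = 0.82220 mol, giving 0.82220 Si and 1.64440 O.
Oxygen sums to 2.47202; scaling by 6/2.47202 = 2.42716 puts the formula on 6 O.
Mg: 0.07022 × 2.42716 = 0.170 atoms per formula unit.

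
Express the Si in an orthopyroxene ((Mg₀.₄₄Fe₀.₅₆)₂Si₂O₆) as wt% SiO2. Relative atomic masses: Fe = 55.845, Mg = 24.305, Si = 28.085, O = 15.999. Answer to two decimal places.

Molar mass of (Mg₀.₄₄Fe₀.₅₆)₂Si₂O₆ = 0.88*24.305 + 1.12*55.845 + 2*28.085 + 6*15.999 = 236.099 g/mol.
Each formula unit contains 2 Si, equivalent to 2/1 = 2.0000 mol SiO2.
M(SiO2) = 1×28.085 + 2×15.999 = 60.083 g/mol.
Mass of SiO2 per formula unit = 2.0000 × 60.083 = 120.166 g.
SiO2 wt% = 120.166 / 236.099 × 100 = 50.90%.

50.90 wt%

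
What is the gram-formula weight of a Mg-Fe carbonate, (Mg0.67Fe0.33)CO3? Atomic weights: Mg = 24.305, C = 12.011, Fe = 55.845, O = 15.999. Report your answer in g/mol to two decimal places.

94.72 g/mol

The formula mass is the sum 0.67(24.305) + 0.33(55.845) + 1(12.011) + 3(15.999).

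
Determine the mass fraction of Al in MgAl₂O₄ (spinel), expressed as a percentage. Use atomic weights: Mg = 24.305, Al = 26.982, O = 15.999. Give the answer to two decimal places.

M(MgAl₂O₄) = 142.265 g/mol.
Al contributes 2 × 26.982 = 53.964 g per mole.
53.964/142.265 = 0.3793 → 37.93%.

37.93 wt%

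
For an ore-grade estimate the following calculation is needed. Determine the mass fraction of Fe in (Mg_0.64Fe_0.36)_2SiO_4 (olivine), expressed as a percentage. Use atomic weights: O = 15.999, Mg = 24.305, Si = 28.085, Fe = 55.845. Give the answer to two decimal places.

Molar mass of (Mg_0.64Fe_0.36)_2SiO_4: 1.28*24.305 + 0.72*55.845 + 1*28.085 + 4*15.999 = 163.400 g/mol.
Mass of Fe per formula unit: 0.72 × 55.845 = 40.208 g.
Weight fraction Fe = 40.208 / 163.400 = 0.2461.

24.61 weight percent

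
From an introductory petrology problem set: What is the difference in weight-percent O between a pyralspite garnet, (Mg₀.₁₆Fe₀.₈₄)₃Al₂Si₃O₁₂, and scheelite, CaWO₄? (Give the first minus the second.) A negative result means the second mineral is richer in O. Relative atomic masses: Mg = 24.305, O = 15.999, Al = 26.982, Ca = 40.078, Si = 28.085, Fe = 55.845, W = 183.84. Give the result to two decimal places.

17.55 percentage points

O in (Mg₀.₁₆Fe₀.₈₄)₃Al₂Si₃O₁₂: molar mass 482.603 g/mol; 12×15.999 = 191.988 g → 39.78 wt%.
O in CaWO₄: molar mass 287.914 g/mol; 4×15.999 = 63.996 g → 22.23 wt%.
Difference = 39.78 − 22.23 = 17.55 percentage points.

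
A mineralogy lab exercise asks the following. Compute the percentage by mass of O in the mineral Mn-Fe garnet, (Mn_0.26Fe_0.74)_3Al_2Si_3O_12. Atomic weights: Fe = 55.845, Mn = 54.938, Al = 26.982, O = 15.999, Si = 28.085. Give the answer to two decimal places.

M((Mn_0.26Fe_0.74)_3Al_2Si_3O_12) = 497.035 g/mol.
O contributes 12 × 15.999 = 191.988 g per mole.
191.988/497.035 = 0.3863 → 38.63%.

38.63 weight percent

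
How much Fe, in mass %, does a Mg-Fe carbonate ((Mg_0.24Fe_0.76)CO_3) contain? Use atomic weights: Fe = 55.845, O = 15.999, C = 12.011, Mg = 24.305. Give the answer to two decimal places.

Molar mass of (Mg_0.24Fe_0.76)CO_3: 0.24*24.305 + 0.76*55.845 + 1*12.011 + 3*15.999 = 108.283 g/mol.
Mass of Fe per formula unit: 0.76 × 55.845 = 42.442 g.
Weight fraction Fe = 42.442 / 108.283 = 0.3920.

39.20 mass %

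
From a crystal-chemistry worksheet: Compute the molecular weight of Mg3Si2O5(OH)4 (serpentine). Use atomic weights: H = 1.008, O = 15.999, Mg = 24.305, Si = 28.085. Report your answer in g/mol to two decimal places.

M = 3×24.305 + 2×28.085 + 9×15.999 + 4×1.008

277.11 g/mol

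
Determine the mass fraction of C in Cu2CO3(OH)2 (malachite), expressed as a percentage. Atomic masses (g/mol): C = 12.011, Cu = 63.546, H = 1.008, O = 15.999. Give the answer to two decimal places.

5.43 wt%

Molar mass of Cu2CO3(OH)2: 2·63.546 + 1·12.011 + 5·15.999 + 2·1.008 = 221.114 g/mol.
Mass of C per formula unit: 1 × 12.011 = 12.011 g.
Weight fraction C = 12.011 / 221.114 = 0.0543.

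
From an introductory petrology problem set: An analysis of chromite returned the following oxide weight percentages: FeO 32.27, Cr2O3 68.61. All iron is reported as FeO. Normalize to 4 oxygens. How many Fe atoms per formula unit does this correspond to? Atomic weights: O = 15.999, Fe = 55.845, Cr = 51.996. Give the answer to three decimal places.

FeO (M=71.844): mol = 0.44917; Fe = 0.44917, O = 0.44917.
Cr2O3 (M=151.989): mol = 0.45141; Cr = 0.90282, O = 1.35423.
ΣO = 1.80340; factor = 4/ΣO = 2.21803.
Fe apfu = 0.44917 × 2.21803 = 0.996.

0.996 Fe apfu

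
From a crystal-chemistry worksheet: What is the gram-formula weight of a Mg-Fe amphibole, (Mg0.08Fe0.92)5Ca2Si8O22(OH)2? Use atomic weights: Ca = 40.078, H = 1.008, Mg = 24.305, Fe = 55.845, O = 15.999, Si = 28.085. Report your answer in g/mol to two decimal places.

The formula mass is the sum 0.40·24.305 + 4.60·55.845 + 2·40.078 + 8·28.085 + 24·15.999 + 2·1.008.

957.44 g/mol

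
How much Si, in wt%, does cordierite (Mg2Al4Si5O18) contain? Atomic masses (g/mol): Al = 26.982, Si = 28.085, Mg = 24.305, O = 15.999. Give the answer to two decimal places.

24.01 wt%

Formula mass = 2×24.305 + 4×26.982 + 5×28.085 + 18×15.999 = 584.945 g/mol, of which 140.425 g is Si.
So Si makes up 140.425/584.945 = 0.2401 of the mass, i.e. 24.01%.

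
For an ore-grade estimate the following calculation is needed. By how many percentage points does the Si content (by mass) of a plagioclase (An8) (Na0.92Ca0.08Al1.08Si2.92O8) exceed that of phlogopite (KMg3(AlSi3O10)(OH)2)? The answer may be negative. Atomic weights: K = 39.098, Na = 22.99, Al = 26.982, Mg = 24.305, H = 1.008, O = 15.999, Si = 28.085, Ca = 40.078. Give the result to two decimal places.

First mineral: 82.008 g Si in 263.498 g formula = 31.12 wt% Si.
Second mineral: 84.255 g Si in 417.254 g formula = 20.19 wt% Si.
31.12% − 20.19% gives a difference of 10.93 percentage points.

10.93 percentage points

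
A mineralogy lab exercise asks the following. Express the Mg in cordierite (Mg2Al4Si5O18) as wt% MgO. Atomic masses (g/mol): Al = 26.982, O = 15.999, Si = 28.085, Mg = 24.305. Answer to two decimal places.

Formula mass = 584.945 g/mol.
2 Mg → 2.0000 mol MgO per formula unit; M(MgO) = 40.304, so MgO mass = 80.608 g.
80.608/584.945 × 100 = 13.78 wt%.

13.78 wt%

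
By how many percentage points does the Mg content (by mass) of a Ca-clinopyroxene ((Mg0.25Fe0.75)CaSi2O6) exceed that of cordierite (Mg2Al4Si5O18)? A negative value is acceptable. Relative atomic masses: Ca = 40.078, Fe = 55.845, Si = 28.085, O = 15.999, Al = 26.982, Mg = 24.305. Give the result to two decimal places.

M((Mg0.25Fe0.75)CaSi2O6) = 240.202 g/mol, so wt% Mg = 6.076/240.202 × 100 = 2.53%.
M(Mg2Al4Si5O18) = 584.945 g/mol, so wt% Mg = 48.610/584.945 × 100 = 8.31%.
2.53 − 8.31 = -5.78 pp.

-5.78 percentage points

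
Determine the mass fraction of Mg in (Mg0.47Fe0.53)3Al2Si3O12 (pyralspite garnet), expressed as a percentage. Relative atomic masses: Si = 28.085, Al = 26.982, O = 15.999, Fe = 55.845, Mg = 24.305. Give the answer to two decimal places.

Formula mass = 1.41·24.305 + 1.59·55.845 + 2·26.982 + 3·28.085 + 12·15.999 = 453.271 g/mol, of which 34.270 g is Mg.
So Mg makes up 34.270/453.271 = 0.0756 of the mass, i.e. 7.56%.

7.56 mass %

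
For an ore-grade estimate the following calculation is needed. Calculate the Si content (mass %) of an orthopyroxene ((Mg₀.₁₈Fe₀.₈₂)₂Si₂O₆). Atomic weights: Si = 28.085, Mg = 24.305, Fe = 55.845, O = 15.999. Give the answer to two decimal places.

Molar mass of (Mg₀.₁₈Fe₀.₈₂)₂Si₂O₆: 0.36·24.305 + 1.64·55.845 + 2·28.085 + 6·15.999 = 252.500 g/mol.
Mass of Si per formula unit: 2 × 28.085 = 56.170 g.
Weight fraction Si = 56.170 / 252.500 = 0.2225.

22.25 mass %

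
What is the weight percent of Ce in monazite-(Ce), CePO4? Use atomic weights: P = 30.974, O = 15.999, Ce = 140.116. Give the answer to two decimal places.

Molar mass of CePO4: 1*140.116 + 1*30.974 + 4*15.999 = 235.086 g/mol.
Mass of Ce per formula unit: 1 × 140.116 = 140.116 g.
Weight fraction Ce = 140.116 / 235.086 = 0.5960.

59.60 weight percent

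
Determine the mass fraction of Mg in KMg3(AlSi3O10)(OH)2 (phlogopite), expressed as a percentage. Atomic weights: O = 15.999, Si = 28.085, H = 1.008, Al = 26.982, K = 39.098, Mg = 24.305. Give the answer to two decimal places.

Molar mass of KMg3(AlSi3O10)(OH)2: 1·39.098 + 3·24.305 + 1·26.982 + 3·28.085 + 12·15.999 + 2·1.008 = 417.254 g/mol.
Mass of Mg per formula unit: 3 × 24.305 = 72.915 g.
Weight fraction Mg = 72.915 / 417.254 = 0.1747.

17.47 weight percent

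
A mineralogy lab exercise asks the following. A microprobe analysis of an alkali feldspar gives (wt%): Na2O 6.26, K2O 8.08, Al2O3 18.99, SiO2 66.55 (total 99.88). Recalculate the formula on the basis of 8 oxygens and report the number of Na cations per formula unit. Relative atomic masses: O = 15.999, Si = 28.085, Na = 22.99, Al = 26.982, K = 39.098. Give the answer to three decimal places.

Na2O (M=61.979): mol = 0.10100; Na = 0.20200, O = 0.10100.
K2O (M=94.195): mol = 0.08578; K = 0.17156, O = 0.08578.
Al2O3 (M=101.961): mol = 0.18625; Al = 0.37250, O = 0.55875.
SiO2 (M=60.083): mol = 1.10763; Si = 1.10763, O = 2.21526.
ΣO = 2.96079; factor = 8/ΣO = 2.70198.
Na apfu = 0.20200 × 2.70198 = 0.546.

0.546 Na apfu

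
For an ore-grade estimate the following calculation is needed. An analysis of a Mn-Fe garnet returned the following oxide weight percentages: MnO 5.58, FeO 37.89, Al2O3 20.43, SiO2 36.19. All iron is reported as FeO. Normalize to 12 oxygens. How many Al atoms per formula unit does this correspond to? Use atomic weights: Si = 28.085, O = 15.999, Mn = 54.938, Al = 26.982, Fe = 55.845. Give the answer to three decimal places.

MnO: 5.58/70.937 = 0.07866 mol → 0.07866 mol Mn, 0.07866 mol O.
FeO: 37.89/71.844 = 0.52739 mol → 0.52739 mol Fe, 0.52739 mol O.
Al2O3: 20.43/101.961 = 0.20037 mol → 0.40074 mol Al, 0.60111 mol O.
SiO2: 36.19/60.083 = 0.60233 mol → 0.60233 mol Si, 1.20466 mol O.
Total oxygen = 2.41182 mol. Normalization factor = 12/2.41182 = 4.97550.
Al per 12 O = 0.40074 × 4.97550 = 1.994.

1.994 Al apfu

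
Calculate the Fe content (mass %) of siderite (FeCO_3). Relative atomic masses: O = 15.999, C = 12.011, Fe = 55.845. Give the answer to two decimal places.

Molar mass of FeCO_3: 1×55.845 + 1×12.011 + 3×15.999 = 115.853 g/mol.
Mass of Fe per formula unit: 1 × 55.845 = 55.845 g.
Weight fraction Fe = 55.845 / 115.853 = 0.4820.

48.20 mass %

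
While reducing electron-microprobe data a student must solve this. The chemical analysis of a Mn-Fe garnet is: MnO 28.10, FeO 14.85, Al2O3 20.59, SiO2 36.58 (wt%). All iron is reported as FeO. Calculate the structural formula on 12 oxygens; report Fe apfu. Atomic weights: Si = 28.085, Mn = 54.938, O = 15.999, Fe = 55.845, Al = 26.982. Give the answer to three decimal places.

MnO: 28.10/70.937 = 0.39613 mol → 0.39613 mol Mn, 0.39613 mol O.
FeO: 14.85/71.844 = 0.20670 mol → 0.20670 mol Fe, 0.20670 mol O.
Al2O3: 20.59/101.961 = 0.20194 mol → 0.40388 mol Al, 0.60582 mol O.
SiO2: 36.58/60.083 = 0.60882 mol → 0.60882 mol Si, 1.21764 mol O.
Total oxygen = 2.42629 mol. Normalization factor = 12/2.42629 = 4.94582.
Fe per 12 O = 0.20670 × 4.94582 = 1.022.

1.022 Fe apfu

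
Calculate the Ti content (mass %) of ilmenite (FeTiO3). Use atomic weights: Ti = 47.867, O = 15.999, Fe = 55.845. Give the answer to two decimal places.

31.55 mass %

Molar mass of FeTiO3: 1×55.845 + 1×47.867 + 3×15.999 = 151.709 g/mol.
Mass of Ti per formula unit: 1 × 47.867 = 47.867 g.
Weight fraction Ti = 47.867 / 151.709 = 0.3155.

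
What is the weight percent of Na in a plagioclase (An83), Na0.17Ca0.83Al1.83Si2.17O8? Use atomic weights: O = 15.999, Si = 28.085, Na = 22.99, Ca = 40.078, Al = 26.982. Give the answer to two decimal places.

1.42 mass %

Formula mass = 0.17×22.99 + 0.83×40.078 + 1.83×26.982 + 2.17×28.085 + 8×15.999 = 275.487 g/mol, of which 3.908 g is Na.
So Na makes up 3.908/275.487 = 0.0142 of the mass, i.e. 1.42%.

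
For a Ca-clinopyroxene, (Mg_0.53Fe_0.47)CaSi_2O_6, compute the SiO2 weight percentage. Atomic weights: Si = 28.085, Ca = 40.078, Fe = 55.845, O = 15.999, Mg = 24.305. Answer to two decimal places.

Formula mass = 231.371 g/mol.
2 Si → 2.0000 mol SiO2 per formula unit; M(SiO2) = 60.083, so SiO2 mass = 120.166 g.
120.166/231.371 × 100 = 51.94 wt%.

51.94 wt%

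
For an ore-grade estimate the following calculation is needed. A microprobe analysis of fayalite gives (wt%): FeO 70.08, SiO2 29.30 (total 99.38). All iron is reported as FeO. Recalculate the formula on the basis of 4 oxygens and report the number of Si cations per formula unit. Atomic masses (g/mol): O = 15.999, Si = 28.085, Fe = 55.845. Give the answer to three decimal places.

1.000 Si apfu

FeO (M=71.844): mol = 0.97545; Fe = 0.97545, O = 0.97545.
SiO2 (M=60.083): mol = 0.48766; Si = 0.48766, O = 0.97532.
ΣO = 1.95077; factor = 4/ΣO = 2.05047.
Si apfu = 0.48766 × 2.05047 = 1.000.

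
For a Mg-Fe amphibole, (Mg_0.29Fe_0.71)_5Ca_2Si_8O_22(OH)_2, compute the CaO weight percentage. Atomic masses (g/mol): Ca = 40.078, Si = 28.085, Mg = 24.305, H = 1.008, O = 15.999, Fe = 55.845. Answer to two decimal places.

12.13 wt%

M((Mg_0.29Fe_0.71)_5Ca_2Si_8O_22(OH)_2) = 924.320 g/mol; M(CaO) = 56.077 g/mol.
Moles CaO per formula unit = 2 Ca ÷ 1 = 2.0000.
CaO fraction = (2.0000 × 56.077) / 924.320 = 112.154/924.320 = 0.1213.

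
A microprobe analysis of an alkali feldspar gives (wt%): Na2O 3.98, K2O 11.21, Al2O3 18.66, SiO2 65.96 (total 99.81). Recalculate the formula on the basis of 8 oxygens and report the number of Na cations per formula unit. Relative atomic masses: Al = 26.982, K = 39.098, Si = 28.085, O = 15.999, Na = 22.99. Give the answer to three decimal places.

3.98 wt% Na2O ÷ 61.979 g/mol = 0.06422 mol, giving 0.12844 Na and 0.06422 O.
11.21 wt% K2O ÷ 94.195 g/mol = 0.11901 mol, giving 0.23802 K and 0.11901 O.
18.66 wt% Al2O3 ÷ 101.961 g/mol = 0.18301 mol, giving 0.36602 Al and 0.54903 O.
65.96 wt% SiO2 ÷ 60.083 g/mol = 1.09781 mol, giving 1.09781 Si and 2.19562 O.
Oxygen sums to 2.92788; scaling by 8/2.92788 = 2.73235 puts the formula on 8 O.
Na: 0.12844 × 2.73235 = 0.351 atoms per formula unit.

0.351 Na apfu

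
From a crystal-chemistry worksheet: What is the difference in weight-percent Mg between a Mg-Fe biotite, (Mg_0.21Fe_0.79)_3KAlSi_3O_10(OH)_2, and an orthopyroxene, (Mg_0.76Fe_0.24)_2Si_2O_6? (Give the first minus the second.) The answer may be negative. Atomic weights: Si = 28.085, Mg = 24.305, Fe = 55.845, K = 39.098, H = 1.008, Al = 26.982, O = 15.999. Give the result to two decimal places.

-14.00 percentage points

M((Mg_0.21Fe_0.79)_3KAlSi_3O_10(OH)_2) = 492.004 g/mol, so wt% Mg = 15.312/492.004 × 100 = 3.11%.
M((Mg_0.76Fe_0.24)_2Si_2O_6) = 215.913 g/mol, so wt% Mg = 36.944/215.913 × 100 = 17.11%.
3.11 − 17.11 = -14.00 pp.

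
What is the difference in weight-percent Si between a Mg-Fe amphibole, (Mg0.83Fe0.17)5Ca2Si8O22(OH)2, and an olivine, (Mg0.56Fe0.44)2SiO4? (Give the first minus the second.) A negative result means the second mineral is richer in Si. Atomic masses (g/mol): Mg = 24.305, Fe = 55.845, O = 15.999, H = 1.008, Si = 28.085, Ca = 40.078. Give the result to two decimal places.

10.10 percentage points

Si in (Mg0.83Fe0.17)5Ca2Si8O22(OH)2: molar mass 839.162 g/mol; 8×28.085 = 224.680 g → 26.77 wt%.
Si in (Mg0.56Fe0.44)2SiO4: molar mass 168.446 g/mol; 1×28.085 = 28.085 g → 16.67 wt%.
Difference = 26.77 − 16.67 = 10.10 percentage points.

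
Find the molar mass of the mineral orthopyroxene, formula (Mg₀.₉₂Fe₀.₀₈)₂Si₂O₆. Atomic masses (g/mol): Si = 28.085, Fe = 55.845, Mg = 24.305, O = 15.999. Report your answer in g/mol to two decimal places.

205.82 g/mol

M = 1.84·24.305 + 0.16·55.845 + 2·28.085 + 6·15.999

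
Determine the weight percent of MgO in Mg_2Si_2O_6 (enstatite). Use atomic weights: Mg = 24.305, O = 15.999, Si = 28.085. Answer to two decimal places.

Formula mass = 200.774 g/mol.
2 Mg → 2.0000 mol MgO per formula unit; M(MgO) = 40.304, so MgO mass = 80.608 g.
80.608/200.774 × 100 = 40.15 wt%.

40.15 wt%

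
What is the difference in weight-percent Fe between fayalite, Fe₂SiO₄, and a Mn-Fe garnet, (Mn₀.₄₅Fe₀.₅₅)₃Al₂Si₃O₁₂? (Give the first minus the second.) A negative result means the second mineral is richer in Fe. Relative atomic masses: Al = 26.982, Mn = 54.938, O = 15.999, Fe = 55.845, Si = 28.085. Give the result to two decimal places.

36.25 percentage points

Fe in Fe₂SiO₄: molar mass 203.771 g/mol; 2×55.845 = 111.690 g → 54.81 wt%.
Fe in (Mn₀.₄₅Fe₀.₅₅)₃Al₂Si₃O₁₂: molar mass 496.518 g/mol; 1.65×55.845 = 92.144 g → 18.56 wt%.
Difference = 54.81 − 18.56 = 36.25 percentage points.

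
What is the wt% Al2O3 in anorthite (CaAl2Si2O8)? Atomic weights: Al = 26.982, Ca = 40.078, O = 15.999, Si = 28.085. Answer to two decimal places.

36.65 wt%

Formula mass = 278.204 g/mol.
2 Al → 1.0000 mol Al2O3 per formula unit; M(Al2O3) = 101.961, so Al2O3 mass = 101.961 g.
101.961/278.204 × 100 = 36.65 wt%.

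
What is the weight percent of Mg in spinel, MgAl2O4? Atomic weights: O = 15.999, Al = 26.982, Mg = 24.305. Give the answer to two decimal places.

17.08 mass %

Formula mass = 1×24.305 + 2×26.982 + 4×15.999 = 142.265 g/mol, of which 24.305 g is Mg.
So Mg makes up 24.305/142.265 = 0.1708 of the mass, i.e. 17.08%.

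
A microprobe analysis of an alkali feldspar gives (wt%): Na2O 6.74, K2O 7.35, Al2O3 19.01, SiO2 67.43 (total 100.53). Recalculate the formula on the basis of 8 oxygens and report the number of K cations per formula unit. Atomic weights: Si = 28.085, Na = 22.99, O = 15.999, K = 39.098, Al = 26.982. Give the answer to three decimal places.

0.417 K apfu

6.74 wt% Na2O ÷ 61.979 g/mol = 0.10875 mol, giving 0.21750 Na and 0.10875 O.
7.35 wt% K2O ÷ 94.195 g/mol = 0.07803 mol, giving 0.15606 K and 0.07803 O.
19.01 wt% Al2O3 ÷ 101.961 g/mol = 0.18644 mol, giving 0.37288 Al and 0.55932 O.
67.43 wt% SiO2 ÷ 60.083 g/mol = 1.12228 mol, giving 1.12228 Si and 2.24456 O.
Oxygen sums to 2.99066; scaling by 8/2.99066 = 2.67499 puts the formula on 8 O.
K: 0.15606 × 2.67499 = 0.417 atoms per formula unit.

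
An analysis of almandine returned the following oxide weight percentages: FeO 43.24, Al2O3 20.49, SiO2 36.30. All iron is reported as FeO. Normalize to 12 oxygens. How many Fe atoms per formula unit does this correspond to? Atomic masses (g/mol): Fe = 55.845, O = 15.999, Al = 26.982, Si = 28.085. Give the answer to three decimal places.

2.993 Fe apfu

FeO: 43.24/71.844 = 0.60186 mol → 0.60186 mol Fe, 0.60186 mol O.
Al2O3: 20.49/101.961 = 0.20096 mol → 0.40192 mol Al, 0.60288 mol O.
SiO2: 36.30/60.083 = 0.60416 mol → 0.60416 mol Si, 1.20832 mol O.
Total oxygen = 2.41306 mol. Normalization factor = 12/2.41306 = 4.97294.
Fe per 12 O = 0.60186 × 4.97294 = 2.993.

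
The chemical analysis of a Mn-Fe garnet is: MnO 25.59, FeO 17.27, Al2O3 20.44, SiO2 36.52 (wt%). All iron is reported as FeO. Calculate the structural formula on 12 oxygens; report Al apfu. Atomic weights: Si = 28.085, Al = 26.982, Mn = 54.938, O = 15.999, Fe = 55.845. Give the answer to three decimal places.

1.990 Al apfu

MnO (M=70.937): mol = 0.36074; Mn = 0.36074, O = 0.36074.
FeO (M=71.844): mol = 0.24038; Fe = 0.24038, O = 0.24038.
Al2O3 (M=101.961): mol = 0.20047; Al = 0.40094, O = 0.60141.
SiO2 (M=60.083): mol = 0.60783; Si = 0.60783, O = 1.21566.
ΣO = 2.41819; factor = 12/ΣO = 4.96239.
Al apfu = 0.40094 × 4.96239 = 1.990.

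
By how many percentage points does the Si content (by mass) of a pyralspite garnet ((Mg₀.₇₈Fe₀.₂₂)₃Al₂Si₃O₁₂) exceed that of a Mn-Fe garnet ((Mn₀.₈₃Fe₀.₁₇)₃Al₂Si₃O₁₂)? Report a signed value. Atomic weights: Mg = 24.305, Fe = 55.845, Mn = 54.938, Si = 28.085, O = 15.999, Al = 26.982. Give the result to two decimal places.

First mineral: 84.255 g Si in 423.938 g formula = 19.87 wt% Si.
Second mineral: 84.255 g Si in 495.484 g formula = 17.00 wt% Si.
19.87% − 17.00% gives a difference of 2.87 percentage points.

2.87 percentage points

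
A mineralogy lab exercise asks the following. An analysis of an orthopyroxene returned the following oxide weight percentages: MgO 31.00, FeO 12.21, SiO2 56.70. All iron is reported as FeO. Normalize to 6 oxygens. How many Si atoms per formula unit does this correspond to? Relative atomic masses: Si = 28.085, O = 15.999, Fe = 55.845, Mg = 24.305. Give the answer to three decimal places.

MgO (M=40.304): mol = 0.76915; Mg = 0.76915, O = 0.76915.
FeO (M=71.844): mol = 0.16995; Fe = 0.16995, O = 0.16995.
SiO2 (M=60.083): mol = 0.94369; Si = 0.94369, O = 1.88738.
ΣO = 2.82648; factor = 6/ΣO = 2.12278.
Si apfu = 0.94369 × 2.12278 = 2.003.

2.003 Si apfu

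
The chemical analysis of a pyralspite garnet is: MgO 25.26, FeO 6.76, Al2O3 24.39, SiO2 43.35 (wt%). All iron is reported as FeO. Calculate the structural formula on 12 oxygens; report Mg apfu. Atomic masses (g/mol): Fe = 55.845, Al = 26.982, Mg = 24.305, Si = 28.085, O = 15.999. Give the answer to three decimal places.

MgO (M=40.304): mol = 0.62674; Mg = 0.62674, O = 0.62674.
FeO (M=71.844): mol = 0.09409; Fe = 0.09409, O = 0.09409.
Al2O3 (M=101.961): mol = 0.23921; Al = 0.47842, O = 0.71763.
SiO2 (M=60.083): mol = 0.72150; Si = 0.72150, O = 1.44300.
ΣO = 2.88146; factor = 12/ΣO = 4.16456.
Mg apfu = 0.62674 × 4.16456 = 2.610.

2.610 Mg apfu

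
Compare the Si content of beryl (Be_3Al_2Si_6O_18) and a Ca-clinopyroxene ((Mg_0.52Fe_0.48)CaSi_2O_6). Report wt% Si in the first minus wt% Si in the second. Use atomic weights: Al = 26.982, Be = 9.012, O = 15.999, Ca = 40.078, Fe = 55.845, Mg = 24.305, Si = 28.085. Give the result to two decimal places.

7.11 percentage points

M(Be_3Al_2Si_6O_18) = 537.492 g/mol, so wt% Si = 168.510/537.492 × 100 = 31.35%.
M((Mg_0.52Fe_0.48)CaSi_2O_6) = 231.686 g/mol, so wt% Si = 56.170/231.686 × 100 = 24.24%.
31.35 − 24.24 = 7.11 pp.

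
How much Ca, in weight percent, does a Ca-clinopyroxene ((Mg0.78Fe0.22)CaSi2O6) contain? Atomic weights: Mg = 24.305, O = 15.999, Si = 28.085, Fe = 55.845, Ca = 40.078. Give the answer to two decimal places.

17.93 weight percent

M((Mg0.78Fe0.22)CaSi2O6) = 223.486 g/mol.
Ca contributes 1 × 40.078 = 40.078 g per mole.
40.078/223.486 = 0.1793 → 17.93%.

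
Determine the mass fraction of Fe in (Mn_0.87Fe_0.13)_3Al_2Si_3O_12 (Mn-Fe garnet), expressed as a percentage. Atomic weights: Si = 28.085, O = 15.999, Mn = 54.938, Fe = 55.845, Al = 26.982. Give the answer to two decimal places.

Formula mass = 2.61×54.938 + 0.39×55.845 + 2×26.982 + 3×28.085 + 12×15.999 = 495.375 g/mol, of which 21.780 g is Fe.
So Fe makes up 21.780/495.375 = 0.0440 of the mass, i.e. 4.40%.

4.40 mass %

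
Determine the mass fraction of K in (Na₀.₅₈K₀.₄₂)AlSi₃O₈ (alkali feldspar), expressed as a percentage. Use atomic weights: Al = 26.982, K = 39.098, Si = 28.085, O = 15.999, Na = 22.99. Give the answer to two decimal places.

6.10 wt%

Molar mass of (Na₀.₅₈K₀.₄₂)AlSi₃O₈: 0.58·22.99 + 0.42·39.098 + 1·26.982 + 3·28.085 + 8·15.999 = 268.984 g/mol.
Mass of K per formula unit: 0.42 × 39.098 = 16.421 g.
Weight fraction K = 16.421 / 268.984 = 0.0610.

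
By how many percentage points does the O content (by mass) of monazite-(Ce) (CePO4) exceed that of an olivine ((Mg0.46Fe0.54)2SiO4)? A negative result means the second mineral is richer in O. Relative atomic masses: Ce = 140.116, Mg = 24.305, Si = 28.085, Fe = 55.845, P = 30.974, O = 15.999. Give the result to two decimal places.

-9.40 percentage points

First mineral: 63.996 g O in 235.086 g formula = 27.22 wt% O.
Second mineral: 63.996 g O in 174.754 g formula = 36.62 wt% O.
27.22% − 36.62% gives a difference of -9.40 percentage points.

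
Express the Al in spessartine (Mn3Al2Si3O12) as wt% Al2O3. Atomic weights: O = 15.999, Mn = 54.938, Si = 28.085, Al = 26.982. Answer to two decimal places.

20.60 wt%

Molar mass of Mn3Al2Si3O12 = 3*54.938 + 2*26.982 + 3*28.085 + 12*15.999 = 495.021 g/mol.
Each formula unit contains 2 Al, equivalent to 2/2 = 1.0000 mol Al2O3.
M(Al2O3) = 2×26.982 + 3×15.999 = 101.961 g/mol.
Mass of Al2O3 per formula unit = 1.0000 × 101.961 = 101.961 g.
Al2O3 wt% = 101.961 / 495.021 × 100 = 20.60%.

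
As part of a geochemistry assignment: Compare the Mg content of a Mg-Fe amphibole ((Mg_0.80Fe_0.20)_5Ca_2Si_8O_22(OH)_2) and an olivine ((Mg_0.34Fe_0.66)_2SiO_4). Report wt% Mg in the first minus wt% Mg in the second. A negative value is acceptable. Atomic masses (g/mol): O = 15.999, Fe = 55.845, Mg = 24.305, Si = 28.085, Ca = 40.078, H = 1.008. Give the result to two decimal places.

M((Mg_0.80Fe_0.20)_5Ca_2Si_8O_22(OH)_2) = 843.893 g/mol, so wt% Mg = 97.220/843.893 × 100 = 11.52%.
M((Mg_0.34Fe_0.66)_2SiO_4) = 182.324 g/mol, so wt% Mg = 16.527/182.324 × 100 = 9.06%.
11.52 − 9.06 = 2.46 pp.

2.46 percentage points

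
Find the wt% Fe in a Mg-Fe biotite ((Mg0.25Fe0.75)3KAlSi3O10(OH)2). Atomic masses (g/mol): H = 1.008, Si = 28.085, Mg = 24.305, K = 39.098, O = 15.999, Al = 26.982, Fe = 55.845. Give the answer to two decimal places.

25.74 weight percent

Molar mass of (Mg0.25Fe0.75)3KAlSi3O10(OH)2: 0.75×24.305 + 2.25×55.845 + 1×39.098 + 1×26.982 + 3×28.085 + 12×15.999 + 2×1.008 = 488.219 g/mol.
Mass of Fe per formula unit: 2.25 × 55.845 = 125.651 g.
Weight fraction Fe = 125.651 / 488.219 = 0.2574.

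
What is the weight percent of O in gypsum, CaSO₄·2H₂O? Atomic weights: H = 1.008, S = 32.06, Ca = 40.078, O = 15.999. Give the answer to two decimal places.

Formula mass = 1·40.078 + 1·32.06 + 6·15.999 + 4·1.008 = 172.164 g/mol, of which 95.994 g is O.
So O makes up 95.994/172.164 = 0.5576 of the mass, i.e. 55.76%.

55.76 mass %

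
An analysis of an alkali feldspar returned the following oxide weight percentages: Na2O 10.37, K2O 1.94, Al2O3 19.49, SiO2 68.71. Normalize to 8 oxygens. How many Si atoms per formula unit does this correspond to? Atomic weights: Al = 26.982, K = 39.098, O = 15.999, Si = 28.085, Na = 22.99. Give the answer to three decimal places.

Na2O (M=61.979): mol = 0.16731; Na = 0.33462, O = 0.16731.
K2O (M=94.195): mol = 0.02060; K = 0.04120, O = 0.02060.
Al2O3 (M=101.961): mol = 0.19115; Al = 0.38230, O = 0.57345.
SiO2 (M=60.083): mol = 1.14358; Si = 1.14358, O = 2.28716.
ΣO = 3.04852; factor = 8/ΣO = 2.62422.
Si apfu = 1.14358 × 2.62422 = 3.001.

3.001 Si apfu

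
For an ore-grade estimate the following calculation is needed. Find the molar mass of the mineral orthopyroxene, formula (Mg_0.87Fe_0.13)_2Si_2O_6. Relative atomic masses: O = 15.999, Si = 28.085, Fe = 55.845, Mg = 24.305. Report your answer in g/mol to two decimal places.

208.97 g/mol

Mg: 1.74 × 24.305 = 42.2907
Fe: 0.26 × 55.845 = 14.5197
Si: 2 × 28.085 = 56.1700
O: 6 × 15.999 = 95.9940
Summing the contributions gives the formula mass.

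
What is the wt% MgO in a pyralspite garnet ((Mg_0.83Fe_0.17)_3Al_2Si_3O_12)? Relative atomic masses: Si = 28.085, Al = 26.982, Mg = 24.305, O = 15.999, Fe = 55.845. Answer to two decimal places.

23.94 wt%

M((Mg_0.83Fe_0.17)_3Al_2Si_3O_12) = 419.207 g/mol; M(MgO) = 40.304 g/mol.
Moles MgO per formula unit = 2.49 Mg ÷ 1 = 2.4900.
MgO fraction = (2.4900 × 40.304) / 419.207 = 100.357/419.207 = 0.2394.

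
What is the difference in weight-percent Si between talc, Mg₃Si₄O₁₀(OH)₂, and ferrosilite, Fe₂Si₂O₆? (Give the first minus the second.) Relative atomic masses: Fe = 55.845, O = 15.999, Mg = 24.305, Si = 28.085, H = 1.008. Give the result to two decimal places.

8.33 percentage points

First mineral: 112.340 g Si in 379.259 g formula = 29.62 wt% Si.
Second mineral: 56.170 g Si in 263.854 g formula = 21.29 wt% Si.
29.62% − 21.29% gives a difference of 8.33 percentage points.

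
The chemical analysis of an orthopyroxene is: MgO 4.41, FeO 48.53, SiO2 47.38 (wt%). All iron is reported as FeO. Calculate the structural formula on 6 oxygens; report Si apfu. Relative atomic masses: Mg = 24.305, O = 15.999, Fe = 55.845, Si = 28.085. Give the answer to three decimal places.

2.003 Si apfu

MgO (M=40.304): mol = 0.10942; Mg = 0.10942, O = 0.10942.
FeO (M=71.844): mol = 0.67549; Fe = 0.67549, O = 0.67549.
SiO2 (M=60.083): mol = 0.78858; Si = 0.78858, O = 1.57716.
ΣO = 2.36207; factor = 6/ΣO = 2.54014.
Si apfu = 0.78858 × 2.54014 = 2.003.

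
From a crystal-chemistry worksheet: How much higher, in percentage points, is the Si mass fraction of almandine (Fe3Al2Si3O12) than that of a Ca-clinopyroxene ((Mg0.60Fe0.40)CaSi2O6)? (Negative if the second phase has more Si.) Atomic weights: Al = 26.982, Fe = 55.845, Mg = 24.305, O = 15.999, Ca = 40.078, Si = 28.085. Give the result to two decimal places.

-7.58 percentage points

M(Fe3Al2Si3O12) = 497.742 g/mol, so wt% Si = 84.255/497.742 × 100 = 16.93%.
M((Mg0.60Fe0.40)CaSi2O6) = 229.163 g/mol, so wt% Si = 56.170/229.163 × 100 = 24.51%.
16.93 − 24.51 = -7.58 pp.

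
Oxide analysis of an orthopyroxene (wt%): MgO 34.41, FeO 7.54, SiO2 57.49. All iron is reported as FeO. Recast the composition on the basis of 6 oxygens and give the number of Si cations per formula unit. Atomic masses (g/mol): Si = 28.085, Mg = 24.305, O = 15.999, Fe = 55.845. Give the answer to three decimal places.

MgO (M=40.304): mol = 0.85376; Mg = 0.85376, O = 0.85376.
FeO (M=71.844): mol = 0.10495; Fe = 0.10495, O = 0.10495.
SiO2 (M=60.083): mol = 0.95684; Si = 0.95684, O = 1.91368.
ΣO = 2.87239; factor = 6/ΣO = 2.08885.
Si apfu = 0.95684 × 2.08885 = 1.999.

1.999 Si apfu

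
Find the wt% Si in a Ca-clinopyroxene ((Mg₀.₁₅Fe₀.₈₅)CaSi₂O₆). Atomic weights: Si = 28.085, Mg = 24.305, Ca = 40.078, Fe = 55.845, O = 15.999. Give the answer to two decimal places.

23.08 mass %

M((Mg₀.₁₅Fe₀.₈₅)CaSi₂O₆) = 243.356 g/mol.
Si contributes 2 × 28.085 = 56.170 g per mole.
56.170/243.356 = 0.2308 → 23.08%.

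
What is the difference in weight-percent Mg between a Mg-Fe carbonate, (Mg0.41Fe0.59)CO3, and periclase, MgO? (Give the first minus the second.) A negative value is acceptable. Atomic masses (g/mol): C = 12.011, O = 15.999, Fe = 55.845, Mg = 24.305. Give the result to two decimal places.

Mg in (Mg0.41Fe0.59)CO3: molar mass 102.922 g/mol; 0.41×24.305 = 9.965 g → 9.68 wt%.
Mg in MgO: molar mass 40.304 g/mol; 1×24.305 = 24.305 g → 60.30 wt%.
Difference = 9.68 − 60.30 = -50.62 percentage points.

-50.62 percentage points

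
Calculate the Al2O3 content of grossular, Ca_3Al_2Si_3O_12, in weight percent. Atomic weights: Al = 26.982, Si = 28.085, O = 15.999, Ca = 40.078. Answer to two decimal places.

22.64 wt%

Molar mass of Ca_3Al_2Si_3O_12 = 3·40.078 + 2·26.982 + 3·28.085 + 12·15.999 = 450.441 g/mol.
Each formula unit contains 2 Al, equivalent to 2/2 = 1.0000 mol Al2O3.
M(Al2O3) = 2×26.982 + 3×15.999 = 101.961 g/mol.
Mass of Al2O3 per formula unit = 1.0000 × 101.961 = 101.961 g.
Al2O3 wt% = 101.961 / 450.441 × 100 = 22.64%.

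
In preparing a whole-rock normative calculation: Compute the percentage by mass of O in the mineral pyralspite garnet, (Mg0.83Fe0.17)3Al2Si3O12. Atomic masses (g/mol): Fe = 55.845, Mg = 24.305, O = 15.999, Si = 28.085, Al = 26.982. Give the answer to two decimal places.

M((Mg0.83Fe0.17)3Al2Si3O12) = 419.207 g/mol.
O contributes 12 × 15.999 = 191.988 g per mole.
191.988/419.207 = 0.4580 → 45.80%.

45.80 mass %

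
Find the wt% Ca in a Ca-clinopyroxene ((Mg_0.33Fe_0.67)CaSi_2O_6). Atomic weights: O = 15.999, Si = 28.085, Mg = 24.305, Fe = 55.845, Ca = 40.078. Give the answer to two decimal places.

Formula mass = 0.33*24.305 + 0.67*55.845 + 1*40.078 + 2*28.085 + 6*15.999 = 237.679 g/mol, of which 40.078 g is Ca.
So Ca makes up 40.078/237.679 = 0.1686 of the mass, i.e. 16.86%.

16.86 mass %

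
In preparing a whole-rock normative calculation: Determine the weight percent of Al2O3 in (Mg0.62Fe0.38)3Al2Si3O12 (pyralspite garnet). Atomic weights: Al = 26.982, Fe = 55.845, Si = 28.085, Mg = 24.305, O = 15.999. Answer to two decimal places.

23.22 wt%

Molar mass of (Mg0.62Fe0.38)3Al2Si3O12 = 1.86·24.305 + 1.14·55.845 + 2·26.982 + 3·28.085 + 12·15.999 = 439.078 g/mol.
Each formula unit contains 2 Al, equivalent to 2/2 = 1.0000 mol Al2O3.
M(Al2O3) = 2×26.982 + 3×15.999 = 101.961 g/mol.
Mass of Al2O3 per formula unit = 1.0000 × 101.961 = 101.961 g.
Al2O3 wt% = 101.961 / 439.078 × 100 = 23.22%.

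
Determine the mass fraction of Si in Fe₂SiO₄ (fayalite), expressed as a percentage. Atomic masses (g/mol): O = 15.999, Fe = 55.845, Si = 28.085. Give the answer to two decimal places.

13.78 mass %

Molar mass of Fe₂SiO₄: 2*55.845 + 1*28.085 + 4*15.999 = 203.771 g/mol.
Mass of Si per formula unit: 1 × 28.085 = 28.085 g.
Weight fraction Si = 28.085 / 203.771 = 0.1378.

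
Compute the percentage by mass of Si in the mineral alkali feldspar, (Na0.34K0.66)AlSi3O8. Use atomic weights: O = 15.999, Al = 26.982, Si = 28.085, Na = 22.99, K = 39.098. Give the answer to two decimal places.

30.88 wt%

M((Na0.34K0.66)AlSi3O8) = 272.850 g/mol.
Si contributes 3 × 28.085 = 84.255 g per mole.
84.255/272.850 = 0.3088 → 30.88%.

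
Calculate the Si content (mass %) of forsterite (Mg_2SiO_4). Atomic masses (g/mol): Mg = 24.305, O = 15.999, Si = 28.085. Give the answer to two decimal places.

M(Mg_2SiO_4) = 140.691 g/mol.
Si contributes 1 × 28.085 = 28.085 g per mole.
28.085/140.691 = 0.1996 → 19.96%.

19.96 mass %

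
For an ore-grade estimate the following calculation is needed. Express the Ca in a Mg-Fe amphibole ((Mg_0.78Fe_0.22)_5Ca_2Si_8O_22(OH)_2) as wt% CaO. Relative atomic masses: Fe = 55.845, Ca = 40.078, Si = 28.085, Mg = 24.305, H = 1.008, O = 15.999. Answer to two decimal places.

13.24 wt%

Molar mass of (Mg_0.78Fe_0.22)_5Ca_2Si_8O_22(OH)_2 = 3.90·24.305 + 1.10·55.845 + 2·40.078 + 8·28.085 + 24·15.999 + 2·1.008 = 847.047 g/mol.
Each formula unit contains 2 Ca, equivalent to 2/1 = 2.0000 mol CaO.
M(CaO) = 1×40.078 + 1×15.999 = 56.077 g/mol.
Mass of CaO per formula unit = 2.0000 × 56.077 = 112.154 g.
CaO wt% = 112.154 / 847.047 × 100 = 13.24%.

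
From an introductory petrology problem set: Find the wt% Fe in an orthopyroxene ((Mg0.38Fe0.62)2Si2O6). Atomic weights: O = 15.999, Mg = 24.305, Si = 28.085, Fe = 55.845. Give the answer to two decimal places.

28.87 wt%

Formula mass = 0.76×24.305 + 1.24×55.845 + 2×28.085 + 6×15.999 = 239.884 g/mol, of which 69.248 g is Fe.
So Fe makes up 69.248/239.884 = 0.2887 of the mass, i.e. 28.87%.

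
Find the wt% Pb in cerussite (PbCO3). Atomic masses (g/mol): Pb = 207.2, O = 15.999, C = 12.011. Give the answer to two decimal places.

Formula mass = 1·207.2 + 1·12.011 + 3·15.999 = 267.208 g/mol, of which 207.200 g is Pb.
So Pb makes up 207.200/267.208 = 0.7754 of the mass, i.e. 77.54%.

77.54 mass %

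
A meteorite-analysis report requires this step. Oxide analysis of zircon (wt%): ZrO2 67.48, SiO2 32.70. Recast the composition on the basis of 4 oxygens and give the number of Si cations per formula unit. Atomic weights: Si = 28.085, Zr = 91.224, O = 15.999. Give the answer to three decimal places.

67.48 wt% ZrO2 ÷ 123.222 g/mol = 0.54763 mol, giving 0.54763 Zr and 1.09526 O.
32.70 wt% SiO2 ÷ 60.083 g/mol = 0.54425 mol, giving 0.54425 Si and 1.08850 O.
Oxygen sums to 2.18376; scaling by 4/2.18376 = 1.83170 puts the formula on 4 O.
Si: 0.54425 × 1.83170 = 0.997 atoms per formula unit.

0.997 Si apfu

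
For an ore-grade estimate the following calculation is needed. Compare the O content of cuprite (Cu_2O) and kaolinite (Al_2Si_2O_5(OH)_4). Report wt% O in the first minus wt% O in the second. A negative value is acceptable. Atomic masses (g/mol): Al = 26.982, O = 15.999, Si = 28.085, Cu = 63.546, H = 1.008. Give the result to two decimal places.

-44.60 percentage points

First mineral: 15.999 g O in 143.091 g formula = 11.18 wt% O.
Second mineral: 143.991 g O in 258.157 g formula = 55.78 wt% O.
11.18% − 55.78% gives a difference of -44.60 percentage points.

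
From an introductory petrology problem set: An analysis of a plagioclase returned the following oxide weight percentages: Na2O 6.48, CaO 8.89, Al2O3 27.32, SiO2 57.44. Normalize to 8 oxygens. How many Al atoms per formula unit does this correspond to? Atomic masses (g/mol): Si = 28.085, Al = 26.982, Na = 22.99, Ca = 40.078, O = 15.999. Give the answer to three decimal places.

Na2O (M=61.979): mol = 0.10455; Na = 0.20910, O = 0.10455.
CaO (M=56.077): mol = 0.15853; Ca = 0.15853, O = 0.15853.
Al2O3 (M=101.961): mol = 0.26795; Al = 0.53590, O = 0.80385.
SiO2 (M=60.083): mol = 0.95601; Si = 0.95601, O = 1.91202.
ΣO = 2.97895; factor = 8/ΣO = 2.68551.
Al apfu = 0.53590 × 2.68551 = 1.439.

1.439 Al apfu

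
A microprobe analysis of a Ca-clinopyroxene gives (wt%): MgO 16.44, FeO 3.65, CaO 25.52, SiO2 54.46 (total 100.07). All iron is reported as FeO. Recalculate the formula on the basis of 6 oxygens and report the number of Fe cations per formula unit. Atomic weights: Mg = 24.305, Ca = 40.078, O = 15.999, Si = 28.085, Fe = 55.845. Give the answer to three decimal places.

0.112 Fe apfu

MgO (M=40.304): mol = 0.40790; Mg = 0.40790, O = 0.40790.
FeO (M=71.844): mol = 0.05080; Fe = 0.05080, O = 0.05080.
CaO (M=56.077): mol = 0.45509; Ca = 0.45509, O = 0.45509.
SiO2 (M=60.083): mol = 0.90641; Si = 0.90641, O = 1.81282.
ΣO = 2.72661; factor = 6/ΣO = 2.20053.
Fe apfu = 0.05080 × 2.20053 = 0.112.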